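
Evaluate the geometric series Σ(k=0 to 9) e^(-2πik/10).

Sum of all nth roots of unity equals 0 for n > 1 (geometric series with r ≠ 1).

0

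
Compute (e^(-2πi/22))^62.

Since ω_22^22 = 1, powers reduce modulo 22.
62 mod 22 = 18
So ω_22^62 = ω_22^18 = e^(-2πi·18/22)

ω_22^62 = ω_22^18 = 0.4154+0.9096i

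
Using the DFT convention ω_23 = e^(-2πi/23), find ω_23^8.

ω_23^8 = e^(-2πi·8/23)
= cos(-2π·8/23) + i·sin(-2π·8/23)
= cos(-16π/23) + i·sin(-16π/23)

ω_23^8 = cos(-16π/23) + i·sin(-16π/23) = -0.5767-0.8170i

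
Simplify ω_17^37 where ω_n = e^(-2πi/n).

Since ω_17^17 = 1, powers reduce modulo 17.
37 mod 17 = 3
So ω_17^37 = ω_17^3 = e^(-2πi·3/17)

ω_17^37 = ω_17^3 = 0.4457-0.8952i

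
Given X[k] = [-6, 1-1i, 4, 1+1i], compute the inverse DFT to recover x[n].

x[n] = (1/4) Σ(k=0 to 3) X[k] · e^(2πikn/4)

Computing each x[n]:
x[0] = 0
x[1] = -2
x[2] = -1
x[3] = -3

x = [0, -2, -1, -3]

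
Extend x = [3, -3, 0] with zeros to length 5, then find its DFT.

Original 3-point DFT: [0, 4.5000+2.5981i, 4.5000-2.5981i]
Zero-padded 5-point DFT provides frequency interpolation.

DFT_5([x, 0, ...]) = [0, 2.0729+2.8532i, 5.4271+1.7634i, 5.4271-1.7634i, 2.0729-2.8532i]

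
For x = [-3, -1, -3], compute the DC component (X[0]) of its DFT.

X[0] = Σ(n=0 to 2) x[n] · ω_3^0 = Σ x[n]
= (-3) + (-1) + (-3)

X[0] = -7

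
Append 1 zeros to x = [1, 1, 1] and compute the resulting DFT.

Original 3-point DFT: [3, 0, 0]
Zero-padded 4-point DFT provides frequency interpolation.

DFT_4([x, 0, ...]) = [3, -1i, 1, 1i]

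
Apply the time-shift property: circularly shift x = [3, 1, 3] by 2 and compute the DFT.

Time shift by 2: X_shifted[k] = ω_3^(2k) · X[k]
Shifted x = [1, 3, 3]

DFT(x[n-2]) = [7, -2, -2]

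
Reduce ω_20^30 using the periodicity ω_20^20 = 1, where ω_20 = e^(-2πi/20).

Since ω_20^20 = 1, powers reduce modulo 20.
30 mod 20 = 10
So ω_20^30 = ω_20^10 = e^(-2πi·10/20)

ω_20^30 = ω_20^10 = -1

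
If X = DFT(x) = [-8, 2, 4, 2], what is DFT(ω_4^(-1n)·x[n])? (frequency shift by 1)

Modulation property: DFT(ω_4^(-1n)·x[n]) = X[(k-1) mod 4], so circularly shift X by 1 positions.

X[k-1] = [2, -8, 2, 4]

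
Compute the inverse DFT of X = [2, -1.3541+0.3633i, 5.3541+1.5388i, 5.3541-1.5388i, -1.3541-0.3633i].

x[n] = (1/5) Σ(k=0 to 4) X[k] · e^(2πikn/5)

Computing each x[n]:
x[0] = 2
x[1] = -2
x[2] = 2
x[3] = 1
x[4] = -1

x = [2, -2, 2, 1, -1]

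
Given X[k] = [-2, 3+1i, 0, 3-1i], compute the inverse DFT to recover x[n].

x[n] = (1/4) Σ(k=0 to 3) X[k] · e^(2πikn/4)

Computing each x[n]:
x[0] = 1
x[1] = -1
x[2] = -2
x[3] = 0

x = [1, -1, -2, 0]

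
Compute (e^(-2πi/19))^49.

Since ω_19^19 = 1, powers reduce modulo 19.
49 mod 19 = 11
So ω_19^49 = ω_19^11 = e^(-2πi·11/19)

ω_19^49 = ω_19^11 = -0.8795+0.4759i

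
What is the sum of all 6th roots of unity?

Sum of all nth roots of unity equals 0 for n > 1 (geometric series with r ≠ 1).

0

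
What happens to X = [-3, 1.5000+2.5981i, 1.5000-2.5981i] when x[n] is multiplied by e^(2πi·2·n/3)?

Modulation property: DFT(ω_3^(-2n)·x[n]) = X[(k-2) mod 3], so circularly shift X by 2 positions.

X[k-2] = [1.5000+2.5981i, 1.5000-2.5981i, -3]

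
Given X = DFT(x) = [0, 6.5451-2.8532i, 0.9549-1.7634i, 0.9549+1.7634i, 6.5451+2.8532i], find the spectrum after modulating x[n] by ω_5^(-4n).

Modulation property: DFT(ω_5^(-4n)·x[n]) = X[(k-4) mod 5], so circularly shift X by 4 positions.

X[k-4] = [6.5451-2.8532i, 0.9549-1.7634i, 0.9549+1.7634i, 6.5451+2.8532i, 0]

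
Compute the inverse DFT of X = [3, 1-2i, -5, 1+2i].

x[n] = (1/4) Σ(k=0 to 3) X[k] · e^(2πikn/4)

Computing each x[n]:
x[0] = 0
x[1] = 3
x[2] = -1
x[3] = 1

x = [0, 3, -1, 1]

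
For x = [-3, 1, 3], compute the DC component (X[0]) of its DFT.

X[0] = Σ(n=0 to 2) x[n] · ω_3^0 = Σ x[n]
= (-3) + (1) + (3)

X[0] = 1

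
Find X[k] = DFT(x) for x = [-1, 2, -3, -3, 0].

X[k] = Σ(n=0 to 4) x[n] · ω_5^(nk)
where ω_5 = e^(-2πi/5)

Computing each X[k]:
X[0] = -5
X[1] = 4.4721-1.9021i
X[2] = -4.4721-1.1756i
X[3] = -4.4721+1.1756i
X[4] = 4.4721+1.9021i

X = [-5, 4.4721-1.9021i, -4.4721-1.1756i, -4.4721+1.1756i, 4.4721+1.9021i]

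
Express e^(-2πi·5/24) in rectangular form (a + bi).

ω_24^5 = e^(-2πi·5/24)
= cos(-2π·5/24) + i·sin(-2π·5/24)
= cos(-10π/24) + i·sin(-10π/24)

ω_24^5 = cos(-10π/24) + i·sin(-10π/24) = 0.2588-0.9659i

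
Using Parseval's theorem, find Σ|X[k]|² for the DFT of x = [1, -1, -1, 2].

Parseval: Σ|x[n]|² = (1/N)Σ|X[k]|², so Σ|X[k]|² = N·Σ|x[n]|² = 4·7.0000

Σ|X[k]|² = N·Σ|x[n]|² = 4·7.0000 = 28.0000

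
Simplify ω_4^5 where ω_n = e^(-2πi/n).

Since ω_4^4 = 1, powers reduce modulo 4.
5 mod 4 = 1
So ω_4^5 = ω_4^1 = e^(-2πi·1/4)

ω_4^5 = ω_4^1 = -1i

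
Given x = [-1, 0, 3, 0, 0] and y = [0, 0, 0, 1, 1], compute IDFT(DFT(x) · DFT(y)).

(x ⊛ y)[n] = Σ(m=0 to 4) x[m] · y[(n-m) mod 5]

Computing each output sample:
(x ⊛ y)[0] = 3
(x ⊛ y)[1] = 3
(x ⊛ y)[2] = 0
(x ⊛ y)[3] = -1
(x ⊛ y)[4] = -1

x ⊛ y = [3, 3, 0, -1, -1]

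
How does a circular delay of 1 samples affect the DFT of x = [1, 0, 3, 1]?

Time shift by 1: X_shifted[k] = ω_4^(1k) · X[k]
Shifted x = [1, 1, 0, 3]

DFT(x[n-1]) = [5, 1+2i, -3, 1-2i]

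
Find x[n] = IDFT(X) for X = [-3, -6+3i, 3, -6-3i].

x[n] = (1/4) Σ(k=0 to 3) X[k] · e^(2πikn/4)

Computing each x[n]:
x[0] = -3
x[1] = -3
x[2] = 3
x[3] = 0

x = [-3, -3, 3, 0]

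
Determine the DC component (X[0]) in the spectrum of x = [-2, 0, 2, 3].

X[0] = Σ(n=0 to 3) x[n] · ω_4^0 = Σ x[n]
= (-2) + (0) + (2) + (3)

X[0] = 3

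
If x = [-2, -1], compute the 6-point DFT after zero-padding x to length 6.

Original 2-point DFT: [-3, -1]
Zero-padded 6-point DFT provides frequency interpolation.

DFT_6([x, 0, ...]) = [-3, -2.5000+0.8660i, -1.5000+0.8660i, -1, -1.5000-0.8660i, -2.5000-0.8660i]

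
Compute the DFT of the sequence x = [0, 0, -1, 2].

X[k] = Σ(n=0 to 3) x[n] · ω_4^(nk)
where ω_4 = e^(-2πi/4)

Computing each X[k]:
X[0] = 1
X[1] = 1+2i
X[2] = -3
X[3] = 1-2i

X = [1, 1+2i, -3, 1-2i]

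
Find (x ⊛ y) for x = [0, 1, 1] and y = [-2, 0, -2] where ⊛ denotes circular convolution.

(x ⊛ y)[n] = Σ(m=0 to 2) x[m] · y[(n-m) mod 3]

Computing each output sample:
(x ⊛ y)[0] = -2
(x ⊛ y)[1] = -4
(x ⊛ y)[2] = -2

x ⊛ y = [-2, -4, -2]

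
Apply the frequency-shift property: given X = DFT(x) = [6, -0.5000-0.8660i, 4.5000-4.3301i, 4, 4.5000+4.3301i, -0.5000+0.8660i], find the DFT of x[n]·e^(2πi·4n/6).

Modulation property: DFT(ω_6^(-4n)·x[n]) = X[(k-4) mod 6], so circularly shift X by 4 positions.

X[k-4] = [4.5000-4.3301i, 4, 4.5000+4.3301i, -0.5000+0.8660i, 6, -0.5000-0.8660i]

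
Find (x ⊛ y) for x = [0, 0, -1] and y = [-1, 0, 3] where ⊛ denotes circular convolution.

(x ⊛ y)[n] = Σ(m=0 to 2) x[m] · y[(n-m) mod 3]

Computing each output sample:
(x ⊛ y)[0] = 0
(x ⊛ y)[1] = -3
(x ⊛ y)[2] = 1

x ⊛ y = [0, -3, 1]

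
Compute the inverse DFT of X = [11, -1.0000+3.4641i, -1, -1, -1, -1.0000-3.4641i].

x[n] = (1/6) Σ(k=0 to 5) X[k] · e^(2πikn/6)

Computing each x[n]:
x[0] = 1
x[1] = 1
x[2] = 1
x[3] = 2
x[4] = 3
x[5] = 3

x = [1, 1, 1, 2, 3, 3]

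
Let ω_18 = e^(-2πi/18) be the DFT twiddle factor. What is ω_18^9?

ω_18^9 = e^(-2πi·9/18)
= cos(-2π·9/18) + i·sin(-2π·9/18)
= cos(-18π/18) + i·sin(-18π/18)

ω_18^9 = cos(-18π/18) + i·sin(-18π/18) = -1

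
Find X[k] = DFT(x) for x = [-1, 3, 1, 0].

X[k] = Σ(n=0 to 3) x[n] · ω_4^(nk)
where ω_4 = e^(-2πi/4)

Computing each X[k]:
X[0] = 3
X[1] = -2-3i
X[2] = -3
X[3] = -2+3i

X = [3, -2-3i, -3, -2+3i]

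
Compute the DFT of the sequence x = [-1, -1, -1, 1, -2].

X[k] = Σ(n=0 to 4) x[n] · ω_5^(nk)
where ω_5 = e^(-2πi/5)

Computing each X[k]:
X[0] = -4
X[1] = -1.9271+0.2245i
X[2] = 1.4271-2.4899i
X[3] = 1.4271+2.4899i
X[4] = -1.9271-0.2245i

X = [-4, -1.9271+0.2245i, 1.4271-2.4899i, 1.4271+2.4899i, -1.9271-0.2245i]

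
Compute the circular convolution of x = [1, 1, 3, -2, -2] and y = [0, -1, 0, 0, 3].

(x ⊛ y)[n] = Σ(m=0 to 4) x[m] · y[(n-m) mod 5]

Computing each output sample:
(x ⊛ y)[0] = 5
(x ⊛ y)[1] = 8
(x ⊛ y)[2] = -7
(x ⊛ y)[3] = -9
(x ⊛ y)[4] = 5

x ⊛ y = [5, 8, -7, -9, 5]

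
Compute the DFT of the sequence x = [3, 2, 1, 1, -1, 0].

X[k] = Σ(n=0 to 5) x[n] · ω_6^(nk)
where ω_6 = e^(-2πi/6)

Computing each X[k]:
X[0] = 6
X[1] = 3.0000-3.4641i
X[2] = 3
X[3] = 0
X[4] = 3
X[5] = 3.0000+3.4641i

X = [6, 3.0000-3.4641i, 3, 0, 3, 3.0000+3.4641i]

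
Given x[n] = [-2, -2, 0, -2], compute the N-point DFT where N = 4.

X[k] = Σ(n=0 to 3) x[n] · ω_4^(nk)
where ω_4 = e^(-2πi/4)

Computing each X[k]:
X[0] = -6
X[1] = -2
X[2] = 2
X[3] = -2

X = [-6, -2, 2, -2]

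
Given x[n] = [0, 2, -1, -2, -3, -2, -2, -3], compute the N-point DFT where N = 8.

X[k] = Σ(n=0 to 7) x[n] · ω_8^(nk)
where ω_8 = e^(-2πi/8)

Computing each X[k]:
X[0] = -11
X[1] = 5.1213-4.5355i
X[2] = -5i
X[3] = 0.8787-2.5355i
X[4] = -1
X[5] = 0.8787+2.5355i
X[6] = 5i
X[7] = 5.1213+4.5355i

X = [-11, 5.1213-4.5355i, -5i, 0.8787-2.5355i, -1, 0.8787+2.5355i, 5i, 5.1213+4.5355i]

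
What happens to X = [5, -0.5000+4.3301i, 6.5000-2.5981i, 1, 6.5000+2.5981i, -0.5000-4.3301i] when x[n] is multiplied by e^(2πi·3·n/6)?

Modulation property: DFT(ω_6^(-3n)·x[n]) = X[(k-3) mod 6], so circularly shift X by 3 positions.

X[k-3] = [1, 6.5000+2.5981i, -0.5000-4.3301i, 5, -0.5000+4.3301i, 6.5000-2.5981i]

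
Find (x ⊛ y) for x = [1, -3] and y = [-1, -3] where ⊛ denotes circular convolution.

(x ⊛ y)[n] = Σ(m=0 to 1) x[m] · y[(n-m) mod 2]

Computing each output sample:
(x ⊛ y)[0] = 8
(x ⊛ y)[1] = 0

x ⊛ y = [8, 0]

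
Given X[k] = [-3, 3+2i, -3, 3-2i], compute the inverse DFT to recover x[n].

x[n] = (1/4) Σ(k=0 to 3) X[k] · e^(2πikn/4)

Computing each x[n]:
x[0] = 0
x[1] = -1
x[2] = -3
x[3] = 1

x = [0, -1, -3, 1]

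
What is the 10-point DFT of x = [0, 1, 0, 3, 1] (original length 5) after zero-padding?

Original 5-point DFT: [5, -1.8090+1.7634i, -0.6910-2.8532i, -0.6910+2.8532i, -1.8090-1.7634i]
Zero-padded 10-point DFT provides frequency interpolation.

DFT_10([x, 0, ...]) = [5, -0.9271-4.0287i, -1.8090+1.7634i, 2.4271-0.1388i, -0.6910-2.8532i, -3, -0.6910+2.8532i, 2.4271+0.1388i, -1.8090-1.7634i, -0.9271+4.0287i]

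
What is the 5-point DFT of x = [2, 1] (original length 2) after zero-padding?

Original 2-point DFT: [3, 1]
Zero-padded 5-point DFT provides frequency interpolation.

DFT_5([x, 0, ...]) = [3, 2.3090-0.9511i, 1.1910-0.5878i, 1.1910+0.5878i, 2.3090+0.9511i]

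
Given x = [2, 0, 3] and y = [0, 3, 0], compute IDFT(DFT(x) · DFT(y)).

(x ⊛ y)[n] = Σ(m=0 to 2) x[m] · y[(n-m) mod 3]

Computing each output sample:
(x ⊛ y)[0] = 9
(x ⊛ y)[1] = 6
(x ⊛ y)[2] = 0

x ⊛ y = [9, 6, 0]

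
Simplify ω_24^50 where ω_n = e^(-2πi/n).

Since ω_24^24 = 1, powers reduce modulo 24.
50 mod 24 = 2
So ω_24^50 = ω_24^2 = e^(-2πi·2/24)

ω_24^50 = ω_24^2 = 0.8660-0.5000i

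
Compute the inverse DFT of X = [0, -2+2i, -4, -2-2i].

x[n] = (1/4) Σ(k=0 to 3) X[k] · e^(2πikn/4)

Computing each x[n]:
x[0] = -2
x[1] = 0
x[2] = 0
x[3] = 2

x = [-2, 0, 0, 2]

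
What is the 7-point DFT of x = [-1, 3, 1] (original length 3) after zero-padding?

Original 3-point DFT: [3, -3.0000-1.7321i, -3.0000+1.7321i]
Zero-padded 7-point DFT provides frequency interpolation.

DFT_7([x, 0, ...]) = [3, 0.6479-3.3204i, -2.5685-2.4909i, -3.0794-0.5198i, -3.0794+0.5198i, -2.5685+2.4909i, 0.6479+3.3204i]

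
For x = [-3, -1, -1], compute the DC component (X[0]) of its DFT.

X[0] = Σ(n=0 to 2) x[n] · ω_3^0 = Σ x[n]
= (-3) + (-1) + (-1)

X[0] = -5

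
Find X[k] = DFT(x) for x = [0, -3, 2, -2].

X[k] = Σ(n=0 to 3) x[n] · ω_4^(nk)
where ω_4 = e^(-2πi/4)

Computing each X[k]:
X[0] = -3
X[1] = -2+1i
X[2] = 7
X[3] = -2-1i

X = [-3, -2+1i, 7, -2-1i]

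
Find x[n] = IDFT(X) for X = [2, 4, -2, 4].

x[n] = (1/4) Σ(k=0 to 3) X[k] · e^(2πikn/4)

Computing each x[n]:
x[0] = 2
x[1] = 1
x[2] = -2
x[3] = 1

x = [2, 1, -2, 1]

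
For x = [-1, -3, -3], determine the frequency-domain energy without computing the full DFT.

Parseval: Σ|x[n]|² = (1/N)Σ|X[k]|², so Σ|X[k]|² = N·Σ|x[n]|² = 3·19.0000

Σ|X[k]|² = N·Σ|x[n]|² = 3·19.0000 = 57.0000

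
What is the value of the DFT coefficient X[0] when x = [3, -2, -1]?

X[0] = Σ(n=0 to 2) x[n] · ω_3^0 = Σ x[n]
= (3) + (-2) + (-1)

X[0] = 0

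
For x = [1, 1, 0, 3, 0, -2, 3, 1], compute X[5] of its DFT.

X[5] = Σ(n=0 to 7) x[n] · ω_8^(5n) where ω_8 = e^(-2πi/8)
= (1)·ω_8^0 + (1)·ω_8^5 + (0)·ω_8^10 + (3)·ω_8^15 + (0)·ω_8^20 + (-2)·ω_8^25 + (3)·ω_8^30 + (1)·ω_8^35

X[5] = 0.2929+6.5355i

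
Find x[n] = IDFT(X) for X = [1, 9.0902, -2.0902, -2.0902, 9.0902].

x[n] = (1/5) Σ(k=0 to 4) X[k] · e^(2πikn/5)

Computing each x[n]:
x[0] = 3
x[1] = 2
x[2] = -3
x[3] = -3
x[4] = 2

x = [3, 2, -3, -3, 2]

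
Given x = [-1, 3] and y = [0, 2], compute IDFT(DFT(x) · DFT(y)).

(x ⊛ y)[n] = Σ(m=0 to 1) x[m] · y[(n-m) mod 2]

Computing each output sample:
(x ⊛ y)[0] = 6
(x ⊛ y)[1] = -2

x ⊛ y = [6, -2]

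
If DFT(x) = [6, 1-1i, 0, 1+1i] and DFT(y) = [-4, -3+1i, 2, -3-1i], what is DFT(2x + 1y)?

By linearity: DFT(2x + 1y) = 2·DFT(x) + 1·DFT(y)
= 2·[6, 1-1i, 0, 1+1i] + 1·[-4, -3+1i, 2, -3-1i]

Computing element-wise:
Z[0] = 2·(6) + 1·(-4) = 8
Z[1] = 2·(1-1i) + 1·(-3+1i) = -1-1i
Z[2] = 2·(0) + 1·(2) = 2
Z[3] = 2·(1+1i) + 1·(-3-1i) = -1+1i

DFT(2x + 1y) = 2·X + 1·Y = [8, -1-1i, 2, -1+1i]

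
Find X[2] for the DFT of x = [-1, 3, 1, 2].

X[2] = Σ(n=0 to 3) x[n] · ω_4^(2n) where ω_4 = e^(-2πi/4)
= (-1)·ω_4^0 + (3)·ω_4^2 + (1)·ω_4^4 + (2)·ω_4^6

X[2] = -5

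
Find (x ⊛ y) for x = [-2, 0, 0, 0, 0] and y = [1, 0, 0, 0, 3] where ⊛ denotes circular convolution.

(x ⊛ y)[n] = Σ(m=0 to 4) x[m] · y[(n-m) mod 5]

Computing each output sample:
(x ⊛ y)[0] = -2
(x ⊛ y)[1] = 0
(x ⊛ y)[2] = 0
(x ⊛ y)[3] = 0
(x ⊛ y)[4] = -6

x ⊛ y = [-2, 0, 0, 0, -6]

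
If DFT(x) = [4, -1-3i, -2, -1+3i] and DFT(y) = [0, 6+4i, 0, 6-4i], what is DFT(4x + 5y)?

By linearity: DFT(4x + 5y) = 4·DFT(x) + 5·DFT(y)
= 4·[4, -1-3i, -2, -1+3i] + 5·[0, 6+4i, 0, 6-4i]

Computing element-wise:
Z[0] = 4·(4) + 5·(0) = 16
Z[1] = 4·(-1-3i) + 5·(6+4i) = 26+8i
Z[2] = 4·(-2) + 5·(0) = -8
Z[3] = 4·(-1+3i) + 5·(6-4i) = 26-8i

DFT(4x + 5y) = 4·X + 5·Y = [16, 26+8i, -8, 26-8i]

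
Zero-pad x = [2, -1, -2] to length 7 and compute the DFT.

Original 3-point DFT: [-1, 3.5000-0.8660i, 3.5000+0.8660i]
Zero-padded 7-point DFT provides frequency interpolation.

DFT_7([x, 0, ...]) = [-1, 1.8216+2.7317i, 4.0245+0.1072i, 1.6540-1.1298i, 1.6540+1.1298i, 4.0245-0.1072i, 1.8216-2.7317i]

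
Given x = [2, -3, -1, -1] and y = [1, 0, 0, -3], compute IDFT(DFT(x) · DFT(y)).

(x ⊛ y)[n] = Σ(m=0 to 3) x[m] · y[(n-m) mod 4]

Computing each output sample:
(x ⊛ y)[0] = 11
(x ⊛ y)[1] = 0
(x ⊛ y)[2] = 2
(x ⊛ y)[3] = -7

x ⊛ y = [11, 0, 2, -7]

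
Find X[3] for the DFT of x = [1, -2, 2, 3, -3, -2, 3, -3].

X[3] = Σ(n=0 to 7) x[n] · ω_8^(3n) where ω_8 = e^(-2πi/8)
= (1)·ω_8^0 + (-2)·ω_8^3 + (2)·ω_8^6 + (3)·ω_8^9 + (-3)·ω_8^12 + (-2)·ω_8^15 + (3)·ω_8^18 + (-3)·ω_8^21

X[3] = 8.2426-5.2426i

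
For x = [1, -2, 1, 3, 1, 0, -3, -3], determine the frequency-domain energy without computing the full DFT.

Parseval: Σ|x[n]|² = (1/N)Σ|X[k]|², so Σ|X[k]|² = N·Σ|x[n]|² = 8·34.0000

Σ|X[k]|² = N·Σ|x[n]|² = 8·34.0000 = 272.0000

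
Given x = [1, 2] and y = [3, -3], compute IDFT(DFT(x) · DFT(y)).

(x ⊛ y)[n] = Σ(m=0 to 1) x[m] · y[(n-m) mod 2]

Computing each output sample:
(x ⊛ y)[0] = -3
(x ⊛ y)[1] = 3

x ⊛ y = [-3, 3]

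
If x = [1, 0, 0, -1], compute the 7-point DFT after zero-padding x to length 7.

Original 4-point DFT: [0, 1-1i, 2, 1+1i]
Zero-padded 7-point DFT provides frequency interpolation.

DFT_7([x, 0, ...]) = [0, 1.9010+0.4339i, 0.3765-0.7818i, 1.2225+0.9749i, 1.2225-0.9749i, 0.3765+0.7818i, 1.9010-0.4339i]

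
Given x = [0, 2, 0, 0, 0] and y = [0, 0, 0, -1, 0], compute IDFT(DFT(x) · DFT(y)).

(x ⊛ y)[n] = Σ(m=0 to 4) x[m] · y[(n-m) mod 5]

Computing each output sample:
(x ⊛ y)[0] = 0
(x ⊛ y)[1] = 0
(x ⊛ y)[2] = 0
(x ⊛ y)[3] = 0
(x ⊛ y)[4] = -2

x ⊛ y = [0, 0, 0, 0, -2]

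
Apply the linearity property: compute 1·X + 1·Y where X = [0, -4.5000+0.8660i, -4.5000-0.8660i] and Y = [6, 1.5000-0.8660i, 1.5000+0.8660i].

By linearity: DFT(1x + 1y) = 1·DFT(x) + 1·DFT(y)
= 1·[0, -4.5000+0.8660i, -4.5000-0.8660i] + 1·[6, 1.5000-0.8660i, 1.5000+0.8660i]

Computing element-wise:
Z[0] = 1·(0) + 1·(6) = 6
Z[1] = 1·(-4.5000+0.8660i) + 1·(1.5000-0.8660i) = -3
Z[2] = 1·(-4.5000-0.8660i) + 1·(1.5000+0.8660i) = -3

DFT(1x + 1y) = 1·X + 1·Y = [6, -3, -3]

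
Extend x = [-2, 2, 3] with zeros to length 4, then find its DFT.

Original 3-point DFT: [3, -4.5000+0.8660i, -4.5000-0.8660i]
Zero-padded 4-point DFT provides frequency interpolation.

DFT_4([x, 0, ...]) = [3, -5-2i, -1, -5+2i]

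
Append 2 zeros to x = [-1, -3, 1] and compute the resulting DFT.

Original 3-point DFT: [-3, 3.4641i, -3.4641i]
Zero-padded 5-point DFT provides frequency interpolation.

DFT_5([x, 0, ...]) = [-3, -2.7361+2.2654i, 1.7361+2.7144i, 1.7361-2.7144i, -2.7361-2.2654i]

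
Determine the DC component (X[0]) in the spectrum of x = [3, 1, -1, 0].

X[0] = Σ(n=0 to 3) x[n] · ω_4^0 = Σ x[n]
= (3) + (1) + (-1) + (0)

X[0] = 3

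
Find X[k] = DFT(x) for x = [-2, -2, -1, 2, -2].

X[k] = Σ(n=0 to 4) x[n] · ω_5^(nk)
where ω_5 = e^(-2πi/5)

Computing each X[k]:
X[0] = -5
X[1] = -4.0451+1.7634i
X[2] = 1.5451-2.8532i
X[3] = 1.5451+2.8532i
X[4] = -4.0451-1.7634i

X = [-5, -4.0451+1.7634i, 1.5451-2.8532i, 1.5451+2.8532i, -4.0451-1.7634i]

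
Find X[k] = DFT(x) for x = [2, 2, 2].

X[k] = Σ(n=0 to 2) x[n] · ω_3^(nk)
where ω_3 = e^(-2πi/3)

Computing each X[k]:
X[0] = 6
X[1] = 0
X[2] = 0

X = [6, 0, 0]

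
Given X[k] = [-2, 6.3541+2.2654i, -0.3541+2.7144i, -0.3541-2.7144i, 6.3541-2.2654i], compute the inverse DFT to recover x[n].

x[n] = (1/5) Σ(k=0 to 4) X[k] · e^(2πikn/5)

Computing each x[n]:
x[0] = 2
x[1] = -1
x[2] = -2
x[3] = -3
x[4] = 2

x = [2, -1, -2, -3, 2]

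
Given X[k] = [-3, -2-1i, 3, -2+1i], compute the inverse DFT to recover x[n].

x[n] = (1/4) Σ(k=0 to 3) X[k] · e^(2πikn/4)

Computing each x[n]:
x[0] = -1
x[1] = -1
x[2] = 1
x[3] = -2

x = [-1, -1, 1, -2]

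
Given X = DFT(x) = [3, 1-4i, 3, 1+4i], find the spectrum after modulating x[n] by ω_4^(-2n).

Modulation property: DFT(ω_4^(-2n)·x[n]) = X[(k-2) mod 4], so circularly shift X by 2 positions.

X[k-2] = [3, 1+4i, 3, 1-4i]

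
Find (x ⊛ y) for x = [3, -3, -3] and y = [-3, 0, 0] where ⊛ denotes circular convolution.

(x ⊛ y)[n] = Σ(m=0 to 2) x[m] · y[(n-m) mod 3]

Computing each output sample:
(x ⊛ y)[0] = -9
(x ⊛ y)[1] = 9
(x ⊛ y)[2] = 9

x ⊛ y = [-9, 9, 9]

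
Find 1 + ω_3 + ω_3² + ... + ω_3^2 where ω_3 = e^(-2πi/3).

Sum of all nth roots of unity equals 0 for n > 1 (geometric series with r ≠ 1).

0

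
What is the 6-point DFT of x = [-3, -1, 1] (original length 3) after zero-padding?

Original 3-point DFT: [-3, -3.0000+1.7321i, -3.0000-1.7321i]
Zero-padded 6-point DFT provides frequency interpolation.

DFT_6([x, 0, ...]) = [-3, -4, -3.0000+1.7321i, -1, -3.0000-1.7321i, -4]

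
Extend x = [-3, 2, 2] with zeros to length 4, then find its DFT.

Original 3-point DFT: [1, -5, -5]
Zero-padded 4-point DFT provides frequency interpolation.

DFT_4([x, 0, ...]) = [1, -5-2i, -3, -5+2i]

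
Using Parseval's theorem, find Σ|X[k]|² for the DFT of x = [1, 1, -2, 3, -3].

Parseval: Σ|x[n]|² = (1/N)Σ|X[k]|², so Σ|X[k]|² = N·Σ|x[n]|² = 5·24.0000

Σ|X[k]|² = N·Σ|x[n]|² = 5·24.0000 = 120.0000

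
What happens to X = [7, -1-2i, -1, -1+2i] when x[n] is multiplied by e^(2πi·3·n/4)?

Modulation property: DFT(ω_4^(-3n)·x[n]) = X[(k-3) mod 4], so circularly shift X by 3 positions.

X[k-3] = [-1-2i, -1, -1+2i, 7]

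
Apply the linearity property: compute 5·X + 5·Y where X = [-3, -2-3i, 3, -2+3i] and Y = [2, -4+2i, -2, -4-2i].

By linearity: DFT(5x + 5y) = 5·DFT(x) + 5·DFT(y)
= 5·[-3, -2-3i, 3, -2+3i] + 5·[2, -4+2i, -2, -4-2i]

Computing element-wise:
Z[0] = 5·(-3) + 5·(2) = -5
Z[1] = 5·(-2-3i) + 5·(-4+2i) = -30-5i
Z[2] = 5·(3) + 5·(-2) = 5
Z[3] = 5·(-2+3i) + 5·(-4-2i) = -30+5i

DFT(5x + 5y) = 5·X + 5·Y = [-5, -30-5i, 5, -30+5i]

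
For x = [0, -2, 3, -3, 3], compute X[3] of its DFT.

X[3] = Σ(n=0 to 4) x[n] · ω_5^(3n) where ω_5 = e^(-2πi/5)
= (0)·ω_5^0 + (-2)·ω_5^3 + (3)·ω_5^6 + (-3)·ω_5^9 + (3)·ω_5^12

X[3] = -0.8090-8.6453i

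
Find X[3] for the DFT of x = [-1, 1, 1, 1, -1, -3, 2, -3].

X[3] = Σ(n=0 to 7) x[n] · ω_8^(3n) where ω_8 = e^(-2πi/8)
= (-1)·ω_8^0 + (1)·ω_8^3 + (1)·ω_8^6 + (1)·ω_8^9 + (-1)·ω_8^12 + (-3)·ω_8^15 + (2)·ω_8^18 + (-3)·ω_8^21

X[3] = -6.6569i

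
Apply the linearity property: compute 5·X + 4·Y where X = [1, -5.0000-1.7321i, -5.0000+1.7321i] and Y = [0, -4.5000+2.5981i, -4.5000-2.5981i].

By linearity: DFT(5x + 4y) = 5·DFT(x) + 4·DFT(y)
= 5·[1, -5.0000-1.7321i, -5.0000+1.7321i] + 4·[0, -4.5000+2.5981i, -4.5000-2.5981i]

Computing element-wise:
Z[0] = 5·(1) + 4·(0) = 5
Z[1] = 5·(-5.0000-1.7321i) + 4·(-4.5000+2.5981i) = -43.0000+1.7319i
Z[2] = 5·(-5.0000+1.7321i) + 4·(-4.5000-2.5981i) = -43.0000-1.7319i

DFT(5x + 4y) = 5·X + 4·Y = [5, -43.0000+1.7319i, -43.0000-1.7319i]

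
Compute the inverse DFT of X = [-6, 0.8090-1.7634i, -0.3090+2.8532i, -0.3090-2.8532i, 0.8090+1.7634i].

x[n] = (1/5) Σ(k=0 to 4) X[k] · e^(2πikn/5)

Computing each x[n]:
x[0] = -1
x[1] = -1
x[2] = 0
x[3] = -3
x[4] = -1

x = [-1, -1, 0, -3, -1]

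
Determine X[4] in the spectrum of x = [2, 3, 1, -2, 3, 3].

X[4] = Σ(n=0 to 5) x[n] · ω_6^(4n) where ω_6 = e^(-2πi/6)
= (2)·ω_6^0 + (3)·ω_6^4 + (1)·ω_6^8 + (-2)·ω_6^12 + (3)·ω_6^16 + (3)·ω_6^20

X[4] = -5.0000+1.7321i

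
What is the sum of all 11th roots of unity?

Sum of all nth roots of unity equals 0 for n > 1 (geometric series with r ≠ 1).

0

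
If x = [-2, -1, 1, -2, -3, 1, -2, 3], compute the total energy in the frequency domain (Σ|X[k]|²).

Parseval: Σ|x[n]|² = (1/N)Σ|X[k]|², so Σ|X[k]|² = N·Σ|x[n]|² = 8·33.0000

Σ|X[k]|² = N·Σ|x[n]|² = 8·33.0000 = 264.0000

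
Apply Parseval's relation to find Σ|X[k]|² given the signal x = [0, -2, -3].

Parseval: Σ|x[n]|² = (1/N)Σ|X[k]|², so Σ|X[k]|² = N·Σ|x[n]|² = 3·13.0000

Σ|X[k]|² = N·Σ|x[n]|² = 3·13.0000 = 39.0000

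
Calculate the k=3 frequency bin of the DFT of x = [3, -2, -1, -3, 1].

X[3] = Σ(n=0 to 4) x[n] · ω_5^(3n) where ω_5 = e^(-2πi/5)
= (3)·ω_5^0 + (-2)·ω_5^3 + (-1)·ω_5^6 + (-3)·ω_5^9 + (1)·ω_5^12

X[3] = 2.5729-3.6655i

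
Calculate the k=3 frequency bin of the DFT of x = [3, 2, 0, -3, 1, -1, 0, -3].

X[3] = Σ(n=0 to 7) x[n] · ω_8^(3n) where ω_8 = e^(-2πi/8)
= (3)·ω_8^0 + (2)·ω_8^3 + (0)·ω_8^6 + (-3)·ω_8^9 + (1)·ω_8^12 + (-1)·ω_8^15 + (0)·ω_8^18 + (-3)·ω_8^21

X[3] = -0.1213-2.1213i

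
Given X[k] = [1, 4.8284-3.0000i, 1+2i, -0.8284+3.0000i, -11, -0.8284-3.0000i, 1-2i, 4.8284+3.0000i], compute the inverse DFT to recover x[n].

x[n] = (1/8) Σ(k=0 to 7) X[k] · e^(2πikn/8)

Computing each x[n]:
x[0] = 0
x[1] = 2
x[2] = 0
x[3] = 1
x[4] = -2
x[5] = 0
x[6] = -3
x[7] = 3

x = [0, 2, 0, 1, -2, 0, -3, 3]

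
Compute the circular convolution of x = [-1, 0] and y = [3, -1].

(x ⊛ y)[n] = Σ(m=0 to 1) x[m] · y[(n-m) mod 2]

Computing each output sample:
(x ⊛ y)[0] = -3
(x ⊛ y)[1] = 1

x ⊛ y = [-3, 1]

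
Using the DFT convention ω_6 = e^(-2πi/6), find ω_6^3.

ω_6^3 = e^(-2πi·3/6)
= cos(-2π·3/6) + i·sin(-2π·3/6)
= cos(-6π/6) + i·sin(-6π/6)

ω_6^3 = cos(-6π/6) + i·sin(-6π/6) = -1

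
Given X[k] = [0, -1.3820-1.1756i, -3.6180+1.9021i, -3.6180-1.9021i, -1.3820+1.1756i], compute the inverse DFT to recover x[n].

x[n] = (1/5) Σ(k=0 to 4) X[k] · e^(2πikn/5)

Computing each x[n]:
x[0] = -2
x[1] = 1
x[2] = 1
x[3] = -1
x[4] = 1

x = [-2, 1, 1, -1, 1]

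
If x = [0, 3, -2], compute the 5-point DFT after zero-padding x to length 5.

Original 3-point DFT: [1, -0.5000-4.3301i, -0.5000+4.3301i]
Zero-padded 5-point DFT provides frequency interpolation.

DFT_5([x, 0, ...]) = [1, 2.5451-1.6776i, -3.0451-3.6655i, -3.0451+3.6655i, 2.5451+1.6776i]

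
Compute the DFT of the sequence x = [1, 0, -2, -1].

X[k] = Σ(n=0 to 3) x[n] · ω_4^(nk)
where ω_4 = e^(-2πi/4)

Computing each X[k]:
X[0] = -2
X[1] = 3-1i
X[2] = 0
X[3] = 3+1i

X = [-2, 3-1i, 0, 3+1i]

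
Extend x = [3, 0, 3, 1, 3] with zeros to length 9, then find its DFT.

Original 5-point DFT: [10, 0.6910+1.6776i, 1.8090+3.6655i, 1.8090-3.6655i, 0.6910-1.6776i]
Zero-padded 9-point DFT provides frequency interpolation.

DFT_9([x, 0, ...]) = [10, 0.2019-4.8465i, 1.9791+1.7683i, 1, 5.3191+4.0168i, 5.3191-4.0168i, 1, 1.9791-1.7683i, 0.2019+4.8465i]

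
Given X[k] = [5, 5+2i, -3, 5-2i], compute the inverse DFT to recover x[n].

x[n] = (1/4) Σ(k=0 to 3) X[k] · e^(2πikn/4)

Computing each x[n]:
x[0] = 3
x[1] = 1
x[2] = -2
x[3] = 3

x = [3, 1, -2, 3]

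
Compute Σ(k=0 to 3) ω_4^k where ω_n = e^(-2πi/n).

Sum of all nth roots of unity equals 0 for n > 1 (geometric series with r ≠ 1).

0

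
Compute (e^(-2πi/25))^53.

Since ω_25^25 = 1, powers reduce modulo 25.
53 mod 25 = 3
So ω_25^53 = ω_25^3 = e^(-2πi·3/25)

ω_25^53 = ω_25^3 = 0.7290-0.6845i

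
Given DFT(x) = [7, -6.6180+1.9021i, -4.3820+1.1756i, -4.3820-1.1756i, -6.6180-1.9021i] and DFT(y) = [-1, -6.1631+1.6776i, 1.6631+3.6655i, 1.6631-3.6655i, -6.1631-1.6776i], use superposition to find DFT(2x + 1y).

By linearity: DFT(2x + 1y) = 2·DFT(x) + 1·DFT(y)
= 2·[7, -6.6180+1.9021i, -4.3820+1.1756i, -4.3820-1.1756i, -6.6180-1.9021i] + 1·[-1, -6.1631+1.6776i, 1.6631+3.6655i, 1.6631-3.6655i, -6.1631-1.6776i]

Computing element-wise:
Z[0] = 2·(7) + 1·(-1) = 13
Z[1] = 2·(-6.6180+1.9021i) + 1·(-6.1631+1.6776i) = -19.3991+5.4818i
Z[2] = 2·(-4.3820+1.1756i) + 1·(1.6631+3.6655i) = -7.1009+6.0167i
Z[3] = 2·(-4.3820-1.1756i) + 1·(1.6631-3.6655i) = -7.1009-6.0167i
Z[4] = 2·(-6.6180-1.9021i) + 1·(-6.1631-1.6776i) = -19.3991-5.4818i

DFT(2x + 1y) = 2·X + 1·Y = [13, -19.3991+5.4818i, -7.1009+6.0167i, -7.1009-6.0167i, -19.3991-5.4818i]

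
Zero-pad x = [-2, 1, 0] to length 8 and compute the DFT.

Original 3-point DFT: [-1, -2.5000-0.8660i, -2.5000+0.8660i]
Zero-padded 8-point DFT provides frequency interpolation.

DFT_8([x, 0, ...]) = [-1, -1.2929-0.7071i, -2-1i, -2.7071-0.7071i, -3, -2.7071+0.7071i, -2+1i, -1.2929+0.7071i]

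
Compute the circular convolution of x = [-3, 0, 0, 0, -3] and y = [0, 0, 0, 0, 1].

(x ⊛ y)[n] = Σ(m=0 to 4) x[m] · y[(n-m) mod 5]

Computing each output sample:
(x ⊛ y)[0] = 0
(x ⊛ y)[1] = 0
(x ⊛ y)[2] = 0
(x ⊛ y)[3] = -3
(x ⊛ y)[4] = -3

x ⊛ y = [0, 0, 0, -3, -3]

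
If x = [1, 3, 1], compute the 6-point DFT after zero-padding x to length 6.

Original 3-point DFT: [5, -1.0000-1.7321i, -1.0000+1.7321i]
Zero-padded 6-point DFT provides frequency interpolation.

DFT_6([x, 0, ...]) = [5, 2.0000-3.4641i, -1.0000-1.7321i, -1, -1.0000+1.7321i, 2.0000+3.4641i]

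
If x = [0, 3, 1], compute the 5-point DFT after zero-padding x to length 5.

Original 3-point DFT: [4, -2.0000-1.7321i, -2.0000+1.7321i]
Zero-padded 5-point DFT provides frequency interpolation.

DFT_5([x, 0, ...]) = [4, 0.1180-3.4410i, -2.1180-0.8123i, -2.1180+0.8123i, 0.1180+3.4410i]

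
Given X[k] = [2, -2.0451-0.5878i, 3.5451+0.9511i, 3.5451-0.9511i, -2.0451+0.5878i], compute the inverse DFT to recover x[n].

x[n] = (1/5) Σ(k=0 to 4) X[k] · e^(2πikn/5)

Computing each x[n]:
x[0] = 1
x[1] = -1
x[2] = 2
x[3] = 1
x[4] = -1

x = [1, -1, 2, 1, -1]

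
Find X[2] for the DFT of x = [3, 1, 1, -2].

X[2] = Σ(n=0 to 3) x[n] · ω_4^(2n) where ω_4 = e^(-2πi/4)
= (3)·ω_4^0 + (1)·ω_4^2 + (1)·ω_4^4 + (-2)·ω_4^6

X[2] = 5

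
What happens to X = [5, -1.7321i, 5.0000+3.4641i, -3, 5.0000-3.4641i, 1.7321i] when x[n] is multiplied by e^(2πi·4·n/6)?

Modulation property: DFT(ω_6^(-4n)·x[n]) = X[(k-4) mod 6], so circularly shift X by 4 positions.

X[k-4] = [5.0000+3.4641i, -3, 5.0000-3.4641i, 1.7321i, 5, -1.7321i]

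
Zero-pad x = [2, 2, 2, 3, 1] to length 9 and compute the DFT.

Original 5-point DFT: [10, -1.1180-0.3633i, 1.1180-1.5388i, 1.1180+1.5388i, -1.1180+0.3633i]
Zero-padded 9-point DFT provides frequency interpolation.

DFT_9([x, 0, ...]) = [10, 1.4397-6.1953i, -0.2660+0.5872i, 2.5000-0.8660i, 0.3264-1.0117i, 0.3264+1.0117i, 2.5000+0.8660i, -0.2660-0.5872i, 1.4397+6.1953i]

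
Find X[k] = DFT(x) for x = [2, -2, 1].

X[k] = Σ(n=0 to 2) x[n] · ω_3^(nk)
where ω_3 = e^(-2πi/3)

Computing each X[k]:
X[0] = 1
X[1] = 2.5000+2.5981i
X[2] = 2.5000-2.5981i

X = [1, 2.5000+2.5981i, 2.5000-2.5981i]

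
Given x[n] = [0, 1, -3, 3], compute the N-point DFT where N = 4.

X[k] = Σ(n=0 to 3) x[n] · ω_4^(nk)
where ω_4 = e^(-2πi/4)

Computing each X[k]:
X[0] = 1
X[1] = 3+2i
X[2] = -7
X[3] = 3-2i

X = [1, 3+2i, -7, 3-2i]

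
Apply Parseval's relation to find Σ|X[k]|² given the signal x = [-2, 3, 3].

Parseval: Σ|x[n]|² = (1/N)Σ|X[k]|², so Σ|X[k]|² = N·Σ|x[n]|² = 3·22.0000

Σ|X[k]|² = N·Σ|x[n]|² = 3·22.0000 = 66.0000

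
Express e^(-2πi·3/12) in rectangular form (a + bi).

ω_12^3 = e^(-2πi·3/12)
= cos(-2π·3/12) + i·sin(-2π·3/12)
= cos(-6π/12) + i·sin(-6π/12)

ω_12^3 = cos(-6π/12) + i·sin(-6π/12) = -1i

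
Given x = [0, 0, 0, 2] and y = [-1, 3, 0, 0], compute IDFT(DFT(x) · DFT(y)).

(x ⊛ y)[n] = Σ(m=0 to 3) x[m] · y[(n-m) mod 4]

Computing each output sample:
(x ⊛ y)[0] = 6
(x ⊛ y)[1] = 0
(x ⊛ y)[2] = 0
(x ⊛ y)[3] = -2

x ⊛ y = [6, 0, 0, -2]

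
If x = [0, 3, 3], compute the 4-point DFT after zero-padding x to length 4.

Original 3-point DFT: [6, -3, -3]
Zero-padded 4-point DFT provides frequency interpolation.

DFT_4([x, 0, ...]) = [6, -3-3i, 0, -3+3i]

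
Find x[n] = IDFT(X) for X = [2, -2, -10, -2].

x[n] = (1/4) Σ(k=0 to 3) X[k] · e^(2πikn/4)

Computing each x[n]:
x[0] = -3
x[1] = 3
x[2] = -1
x[3] = 3

x = [-3, 3, -1, 3]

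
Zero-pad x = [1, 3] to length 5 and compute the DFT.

Original 2-point DFT: [4, -2]
Zero-padded 5-point DFT provides frequency interpolation.

DFT_5([x, 0, ...]) = [4, 1.9271-2.8532i, -1.4271-1.7634i, -1.4271+1.7634i, 1.9271+2.8532i]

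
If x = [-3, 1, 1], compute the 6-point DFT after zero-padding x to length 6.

Original 3-point DFT: [-1, -4, -4]
Zero-padded 6-point DFT provides frequency interpolation.

DFT_6([x, 0, ...]) = [-1, -3.0000-1.7321i, -4, -3, -4, -3.0000+1.7321i]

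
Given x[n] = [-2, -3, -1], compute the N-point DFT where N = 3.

X[k] = Σ(n=0 to 2) x[n] · ω_3^(nk)
where ω_3 = e^(-2πi/3)

Computing each X[k]:
X[0] = -6
X[1] = 1.7321i
X[2] = -1.7321i

X = [-6, 1.7321i, -1.7321i]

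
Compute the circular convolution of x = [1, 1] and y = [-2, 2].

(x ⊛ y)[n] = Σ(m=0 to 1) x[m] · y[(n-m) mod 2]

Computing each output sample:
(x ⊛ y)[0] = 0
(x ⊛ y)[1] = 0

x ⊛ y = [0, 0]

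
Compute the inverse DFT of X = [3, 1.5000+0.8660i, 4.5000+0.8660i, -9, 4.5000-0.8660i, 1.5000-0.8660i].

x[n] = (1/6) Σ(k=0 to 5) X[k] · e^(2πikn/6)

Computing each x[n]:
x[0] = 1
x[1] = 1
x[2] = -2
x[3] = 3
x[4] = -2
x[5] = 2

x = [1, 1, -2, 3, -2, 2]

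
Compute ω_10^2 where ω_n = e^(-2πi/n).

ω_10^2 = e^(-2πi·2/10)
= cos(-2π·2/10) + i·sin(-2π·2/10)
= cos(-4π/10) + i·sin(-4π/10)

ω_10^2 = cos(-4π/10) + i·sin(-4π/10) = 0.3090-0.9511i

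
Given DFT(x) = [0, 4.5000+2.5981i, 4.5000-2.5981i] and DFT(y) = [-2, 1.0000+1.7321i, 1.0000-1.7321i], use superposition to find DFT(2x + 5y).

By linearity: DFT(2x + 5y) = 2·DFT(x) + 5·DFT(y)
= 2·[0, 4.5000+2.5981i, 4.5000-2.5981i] + 5·[-2, 1.0000+1.7321i, 1.0000-1.7321i]

Computing element-wise:
Z[0] = 2·(0) + 5·(-2) = -10
Z[1] = 2·(4.5000+2.5981i) + 5·(1.0000+1.7321i) = 14.0000+13.8567i
Z[2] = 2·(4.5000-2.5981i) + 5·(1.0000-1.7321i) = 14.0000-13.8567i

DFT(2x + 5y) = 2·X + 5·Y = [-10, 14.0000+13.8567i, 14.0000-13.8567i]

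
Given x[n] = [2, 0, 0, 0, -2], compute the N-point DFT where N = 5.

X[k] = Σ(n=0 to 4) x[n] · ω_5^(nk)
where ω_5 = e^(-2πi/5)

Computing each X[k]:
X[0] = 0
X[1] = 1.3820-1.9021i
X[2] = 3.6180-1.1756i
X[3] = 3.6180+1.1756i
X[4] = 1.3820+1.9021i

X = [0, 1.3820-1.9021i, 3.6180-1.1756i, 3.6180+1.1756i, 1.3820+1.9021i]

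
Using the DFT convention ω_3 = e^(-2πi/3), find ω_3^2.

ω_3^2 = e^(-2πi·2/3)
= cos(-2π·2/3) + i·sin(-2π·2/3)
= cos(-4π/3) + i·sin(-4π/3)

ω_3^2 = cos(-4π/3) + i·sin(-4π/3) = -0.5000+0.8660i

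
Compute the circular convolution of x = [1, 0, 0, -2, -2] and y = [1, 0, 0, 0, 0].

(x ⊛ y)[n] = Σ(m=0 to 4) x[m] · y[(n-m) mod 5]

Computing each output sample:
(x ⊛ y)[0] = 1
(x ⊛ y)[1] = 0
(x ⊛ y)[2] = 0
(x ⊛ y)[3] = -2
(x ⊛ y)[4] = -2

x ⊛ y = [1, 0, 0, -2, -2]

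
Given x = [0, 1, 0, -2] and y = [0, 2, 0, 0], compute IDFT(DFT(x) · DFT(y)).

(x ⊛ y)[n] = Σ(m=0 to 3) x[m] · y[(n-m) mod 4]

Computing each output sample:
(x ⊛ y)[0] = -4
(x ⊛ y)[1] = 0
(x ⊛ y)[2] = 2
(x ⊛ y)[3] = 0

x ⊛ y = [-4, 0, 2, 0]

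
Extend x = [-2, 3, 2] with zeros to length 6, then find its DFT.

Original 3-point DFT: [3, -4.5000-0.8660i, -4.5000+0.8660i]
Zero-padded 6-point DFT provides frequency interpolation.

DFT_6([x, 0, ...]) = [3, -1.5000-4.3301i, -4.5000-0.8660i, -3, -4.5000+0.8660i, -1.5000+4.3301i]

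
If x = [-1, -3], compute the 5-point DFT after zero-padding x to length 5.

Original 2-point DFT: [-4, 2]
Zero-padded 5-point DFT provides frequency interpolation.

DFT_5([x, 0, ...]) = [-4, -1.9271+2.8532i, 1.4271+1.7634i, 1.4271-1.7634i, -1.9271-2.8532i]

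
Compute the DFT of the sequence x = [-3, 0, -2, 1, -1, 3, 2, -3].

X[k] = Σ(n=0 to 7) x[n] · ω_8^(nk)
where ω_8 = e^(-2πi/8)

Computing each X[k]:
X[0] = -3
X[1] = -6.9497+3.2929i
X[2] = -4-5i
X[3] = 2.9497-4.7071i
X[4] = -5
X[5] = 2.9497+4.7071i
X[6] = -4+5i
X[7] = -6.9497-3.2929i

X = [-3, -6.9497+3.2929i, -4-5i, 2.9497-4.7071i, -5, 2.9497+4.7071i, -4+5i, -6.9497-3.2929i]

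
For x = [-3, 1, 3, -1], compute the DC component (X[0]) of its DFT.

X[0] = Σ(n=0 to 3) x[n] · ω_4^0 = Σ x[n]
= (-3) + (1) + (3) + (-1)

X[0] = 0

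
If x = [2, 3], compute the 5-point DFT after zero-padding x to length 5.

Original 2-point DFT: [5, -1]
Zero-padded 5-point DFT provides frequency interpolation.

DFT_5([x, 0, ...]) = [5, 2.9271-2.8532i, -0.4271-1.7634i, -0.4271+1.7634i, 2.9271+2.8532i]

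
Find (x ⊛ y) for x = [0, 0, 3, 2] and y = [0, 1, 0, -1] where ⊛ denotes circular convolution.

(x ⊛ y)[n] = Σ(m=0 to 3) x[m] · y[(n-m) mod 4]

Computing each output sample:
(x ⊛ y)[0] = 2
(x ⊛ y)[1] = -3
(x ⊛ y)[2] = -2
(x ⊛ y)[3] = 3

x ⊛ y = [2, -3, -2, 3]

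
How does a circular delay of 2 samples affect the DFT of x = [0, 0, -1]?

Time shift by 2: X_shifted[k] = ω_3^(2k) · X[k]
Shifted x = [0, -1, 0]

DFT(x[n-2]) = [-1, 0.5000+0.8660i, 0.5000-0.8660i]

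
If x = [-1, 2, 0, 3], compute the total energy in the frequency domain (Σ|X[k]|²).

Parseval: Σ|x[n]|² = (1/N)Σ|X[k]|², so Σ|X[k]|² = N·Σ|x[n]|² = 4·14.0000

Σ|X[k]|² = N·Σ|x[n]|² = 4·14.0000 = 56.0000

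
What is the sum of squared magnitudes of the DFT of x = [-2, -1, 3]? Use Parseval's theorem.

Parseval: Σ|x[n]|² = (1/N)Σ|X[k]|², so Σ|X[k]|² = N·Σ|x[n]|² = 3·14.0000

Σ|X[k]|² = N·Σ|x[n]|² = 3·14.0000 = 42.0000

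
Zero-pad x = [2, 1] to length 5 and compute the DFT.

Original 2-point DFT: [3, 1]
Zero-padded 5-point DFT provides frequency interpolation.

DFT_5([x, 0, ...]) = [3, 2.3090-0.9511i, 1.1910-0.5878i, 1.1910+0.5878i, 2.3090+0.9511i]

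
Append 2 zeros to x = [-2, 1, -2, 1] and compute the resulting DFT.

Original 4-point DFT: [-2, 0, -6, 0]
Zero-padded 6-point DFT provides frequency interpolation.

DFT_6([x, 0, ...]) = [-2, -1.5000+0.8660i, -0.5000-2.5981i, -6, -0.5000+2.5981i, -1.5000-0.8660i]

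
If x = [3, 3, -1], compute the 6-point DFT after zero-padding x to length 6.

Original 3-point DFT: [5, 2.0000-3.4641i, 2.0000+3.4641i]
Zero-padded 6-point DFT provides frequency interpolation.

DFT_6([x, 0, ...]) = [5, 5.0000-1.7321i, 2.0000-3.4641i, -1, 2.0000+3.4641i, 5.0000+1.7321i]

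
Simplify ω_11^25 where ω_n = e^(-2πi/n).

Since ω_11^11 = 1, powers reduce modulo 11.
25 mod 11 = 3
So ω_11^25 = ω_11^3 = e^(-2πi·3/11)

ω_11^25 = ω_11^3 = -0.1423-0.9898i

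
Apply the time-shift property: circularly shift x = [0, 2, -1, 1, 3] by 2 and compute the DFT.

Time shift by 2: X_shifted[k] = ω_5^(2k) · X[k]
Shifted x = [1, 3, 0, 2, -1]

DFT(x[n-2]) = [5, -2.6287i, -4.2533i, 4.2533i, 2.6287i]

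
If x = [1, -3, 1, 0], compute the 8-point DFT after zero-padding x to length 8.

Original 4-point DFT: [-1, 3i, 5, -3i]
Zero-padded 8-point DFT provides frequency interpolation.

DFT_8([x, 0, ...]) = [-1, -1.1213+1.1213i, 3i, 3.1213+3.1213i, 5, 3.1213-3.1213i, -3i, -1.1213-1.1213i]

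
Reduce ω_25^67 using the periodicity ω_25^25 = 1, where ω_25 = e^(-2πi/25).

Since ω_25^25 = 1, powers reduce modulo 25.
67 mod 25 = 17
So ω_25^67 = ω_25^17 = e^(-2πi·17/25)

ω_25^67 = ω_25^17 = -0.4258+0.9048i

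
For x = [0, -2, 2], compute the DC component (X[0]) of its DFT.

X[0] = Σ(n=0 to 2) x[n] · ω_3^0 = Σ x[n]
= (0) + (-2) + (2)

X[0] = 0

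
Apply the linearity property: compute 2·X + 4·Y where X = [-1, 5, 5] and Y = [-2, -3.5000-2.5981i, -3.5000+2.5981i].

By linearity: DFT(2x + 4y) = 2·DFT(x) + 4·DFT(y)
= 2·[-1, 5, 5] + 4·[-2, -3.5000-2.5981i, -3.5000+2.5981i]

Computing element-wise:
Z[0] = 2·(-1) + 4·(-2) = -10
Z[1] = 2·(5) + 4·(-3.5000-2.5981i) = -4.0000-10.3924i
Z[2] = 2·(5) + 4·(-3.5000+2.5981i) = -4.0000+10.3924i

DFT(2x + 4y) = 2·X + 4·Y = [-10, -4.0000-10.3924i, -4.0000+10.3924i]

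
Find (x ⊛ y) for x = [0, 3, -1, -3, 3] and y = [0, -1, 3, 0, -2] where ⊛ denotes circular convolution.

(x ⊛ y)[n] = Σ(m=0 to 4) x[m] · y[(n-m) mod 5]

Computing each output sample:
(x ⊛ y)[0] = -18
(x ⊛ y)[1] = 11
(x ⊛ y)[2] = 3
(x ⊛ y)[3] = 4
(x ⊛ y)[4] = 0

x ⊛ y = [-18, 11, 3, 4, 0]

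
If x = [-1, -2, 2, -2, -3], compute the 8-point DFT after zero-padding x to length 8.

Original 5-point DFT: [-6, -2.5451-3.3022i, 3.0451+3.2164i, 3.0451-3.2164i, -2.5451+3.3022i]
Zero-padded 8-point DFT provides frequency interpolation.

DFT_8([x, 0, ...]) = [-6, 2.0000+0.8284i, -6, 2.0000+4.8284i, 2, 2.0000-4.8284i, -6, 2.0000-0.8284i]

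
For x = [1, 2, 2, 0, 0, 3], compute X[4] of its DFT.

X[4] = Σ(n=0 to 5) x[n] · ω_6^(4n) where ω_6 = e^(-2πi/6)
= (1)·ω_6^0 + (2)·ω_6^4 + (2)·ω_6^8 + (0)·ω_6^12 + (0)·ω_6^16 + (3)·ω_6^20

X[4] = -2.5000-2.5981i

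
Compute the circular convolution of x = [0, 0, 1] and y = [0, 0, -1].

(x ⊛ y)[n] = Σ(m=0 to 2) x[m] · y[(n-m) mod 3]

Computing each output sample:
(x ⊛ y)[0] = 0
(x ⊛ y)[1] = -1
(x ⊛ y)[2] = 0

x ⊛ y = [0, -1, 0]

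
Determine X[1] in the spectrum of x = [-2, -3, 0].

X[1] = Σ(n=0 to 2) x[n] · ω_3^(1n) where ω_3 = e^(-2πi/3)
= (-2)·ω_3^0 + (-3)·ω_3^1 + (0)·ω_3^2

X[1] = -0.5000+2.5981i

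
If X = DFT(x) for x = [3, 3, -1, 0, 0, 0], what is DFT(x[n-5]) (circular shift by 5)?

Time shift by 5: X_shifted[k] = ω_6^(5k) · X[k]
Shifted x = [3, -1, 0, 0, 0, 3]

DFT(x[n-5]) = [5, 4.0000+3.4641i, 2.0000+3.4641i, 1, 2.0000-3.4641i, 4.0000-3.4641i]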